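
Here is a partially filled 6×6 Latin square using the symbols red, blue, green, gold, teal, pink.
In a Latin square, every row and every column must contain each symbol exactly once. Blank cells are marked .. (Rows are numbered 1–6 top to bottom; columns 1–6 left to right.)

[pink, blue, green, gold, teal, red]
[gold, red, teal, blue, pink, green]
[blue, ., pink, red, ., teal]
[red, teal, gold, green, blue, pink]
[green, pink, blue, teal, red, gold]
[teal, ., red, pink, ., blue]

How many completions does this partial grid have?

2

Row 3, column 2: eliminating its row and column leaves {green, gold}.
Row 3, column 5: eliminating its row and column leaves {green, gold}.
Row 6, column 2: eliminating its row and column leaves {green, gold}.
Row 6, column 5: eliminating its row and column leaves {green, gold}.
Enumerating the assignments across these blanks that avoid any row or column repeat gives 2 completions.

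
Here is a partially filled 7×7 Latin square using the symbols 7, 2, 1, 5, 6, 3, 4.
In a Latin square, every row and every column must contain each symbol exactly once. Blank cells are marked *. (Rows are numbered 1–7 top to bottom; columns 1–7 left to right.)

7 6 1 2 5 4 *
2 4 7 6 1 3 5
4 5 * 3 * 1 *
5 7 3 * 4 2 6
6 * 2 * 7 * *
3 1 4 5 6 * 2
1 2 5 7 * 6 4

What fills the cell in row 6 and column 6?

Row 6 already has {2, 1, 5, 6, 3, 4} and column 6 already has {2, 1, 6, 3, 4}, so row 6, column 6 must be 7.

7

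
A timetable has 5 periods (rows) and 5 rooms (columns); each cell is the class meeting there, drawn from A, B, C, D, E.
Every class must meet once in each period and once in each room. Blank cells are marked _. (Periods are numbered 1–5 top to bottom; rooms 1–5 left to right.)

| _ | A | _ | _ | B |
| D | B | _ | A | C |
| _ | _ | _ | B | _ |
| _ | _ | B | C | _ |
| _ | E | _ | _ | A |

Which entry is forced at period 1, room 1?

Period 2, room 3: period 2 has {A, B, C, D} and room 3 has {B}, leaving only E.
Period 4, room 2: period 4 has {B, C} and room 2 has {A, B, E}, leaving only D.
Period 3, room 2: period 3 has {B} and room 2 has {A, B, D, E}, leaving only C.
Period 4, room 5: period 4 has {B, C, D} and room 5 has {A, B, C}, leaving only E.
Period 3, room 5: period 3 has {B, C} and room 5 has {A, B, C, E}, leaving only D.
Period 3, room 3: period 3 has {B, C, D} and room 3 has {B, E}, leaving only A.
Period 3, room 1: period 3 has {A, B, C, D} and room 1 has {D}, leaving only E.
Period 1 already has {A, B} and room 1 already has {D, E}, so period 1, room 1 must be C.

C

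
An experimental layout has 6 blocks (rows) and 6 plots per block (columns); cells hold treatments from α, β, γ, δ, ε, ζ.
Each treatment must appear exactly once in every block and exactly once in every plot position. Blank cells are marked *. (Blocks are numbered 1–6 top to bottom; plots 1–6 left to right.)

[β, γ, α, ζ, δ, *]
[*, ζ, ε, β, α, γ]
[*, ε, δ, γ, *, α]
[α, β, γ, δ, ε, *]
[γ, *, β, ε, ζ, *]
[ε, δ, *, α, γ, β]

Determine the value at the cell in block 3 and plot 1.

Block 3 already has {α, γ, δ, ε} and plot 1 already has {α, β, γ, ε}, so block 3, plot 1 must be ζ.

ζ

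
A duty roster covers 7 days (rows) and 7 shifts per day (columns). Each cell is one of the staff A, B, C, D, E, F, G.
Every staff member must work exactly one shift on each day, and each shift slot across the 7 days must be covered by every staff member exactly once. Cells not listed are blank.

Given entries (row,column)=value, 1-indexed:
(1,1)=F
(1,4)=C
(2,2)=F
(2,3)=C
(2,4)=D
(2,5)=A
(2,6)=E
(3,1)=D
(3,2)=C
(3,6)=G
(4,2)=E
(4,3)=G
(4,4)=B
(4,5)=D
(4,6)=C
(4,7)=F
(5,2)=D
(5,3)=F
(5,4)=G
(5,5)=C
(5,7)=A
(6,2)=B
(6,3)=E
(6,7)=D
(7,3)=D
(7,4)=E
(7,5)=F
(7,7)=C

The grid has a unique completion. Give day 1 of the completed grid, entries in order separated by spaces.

F A B C E D G

Day 4, shift 1: day 4 has {B, C, D, E, F, G} and shift 1 has {D, F}, leaving only A.
Day 5, shift 6: day 5 has {A, C, D, F, G} and shift 6 has {C, E, G}, leaving only B.
Day 5, shift 1: day 5 has {A, B, C, D, F, G} and shift 1 has {A, D, F}, leaving only E.
Day 6, shift 5: day 6 has {B, D, E} and shift 5 has {A, C, D, F}, leaving only G.
Day 6, shift 1: day 6 has {B, D, E, G} and shift 1 has {A, D, E, F}, leaving only C.
Day 7, shift 6: day 7 has {C, D, E, F} and shift 6 has {B, C, E, G}, leaving only A.
Day 1, shift 6: day 1 has {C, F} and shift 6 has {A, B, C, E, G}, leaving only D.
Day 6, shift 6: day 6 has {B, C, D, E, G} and shift 6 has {A, B, C, D, E, G}, leaving only F.
Day 6, shift 4: day 6 has {B, C, D, E, F, G} and shift 4 has {B, C, D, E, G}, leaving only A.
Day 3, shift 4: day 3 has {C, D, G} and shift 4 has {A, B, C, D, E, G}, leaving only F.
Day 7, shift 2: day 7 has {A, C, D, E, F} and shift 2 has {B, C, D, E, F}, leaving only G.
Day 1, shift 2: day 1 has {C, D, F} and shift 2 has {B, C, D, E, F, G}, leaving only A.
Day 1, shift 3: day 1 has {A, C, D, F} and shift 3 has {C, D, E, F, G}, leaving only B.
Day 1, shift 5: day 1 has {A, B, C, D, F} and shift 5 has {A, C, D, F, G}, leaving only E.
Day 1, shift 7: day 1 has {A, B, C, D, E, F} and shift 7 has {A, C, D, F}, leaving only G.
So day 1 reads: F A B C E D G.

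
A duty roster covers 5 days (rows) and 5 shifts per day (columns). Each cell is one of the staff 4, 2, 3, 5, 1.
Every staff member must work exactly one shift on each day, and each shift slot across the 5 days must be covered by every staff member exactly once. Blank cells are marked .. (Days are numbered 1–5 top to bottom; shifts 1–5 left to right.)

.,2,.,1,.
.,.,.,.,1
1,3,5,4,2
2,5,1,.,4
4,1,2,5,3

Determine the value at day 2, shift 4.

Day 1, shift 5: day 1 has {2, 1} and shift 5 has {4, 2, 3, 1}, leaving only 5.
Day 1, shift 1: day 1 has {2, 5, 1} and shift 1 has {4, 2, 1}, leaving only 3.
Day 1, shift 3: day 1 has {2, 3, 5, 1} and shift 3 has {2, 5, 1}, leaving only 4.
Day 2, shift 1: day 2 has {1} and shift 1 has {4, 2, 3, 1}, leaving only 5.
Day 2, shift 2: day 2 has {5, 1} and shift 2 has {2, 3, 5, 1}, leaving only 4.
Day 2, shift 3: day 2 has {4, 5, 1} and shift 3 has {4, 2, 5, 1}, leaving only 3.
Day 2 already has {4, 3, 5, 1} and shift 4 already has {4, 5, 1}, so day 2, shift 4 must be 2.

2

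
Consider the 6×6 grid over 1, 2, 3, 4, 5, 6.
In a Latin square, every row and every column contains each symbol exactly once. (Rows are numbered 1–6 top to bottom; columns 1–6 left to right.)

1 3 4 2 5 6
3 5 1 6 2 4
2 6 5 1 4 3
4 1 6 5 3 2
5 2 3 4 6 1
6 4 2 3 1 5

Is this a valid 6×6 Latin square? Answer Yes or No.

Yes

Each row is a permutation of the 6 symbols, and so is each column.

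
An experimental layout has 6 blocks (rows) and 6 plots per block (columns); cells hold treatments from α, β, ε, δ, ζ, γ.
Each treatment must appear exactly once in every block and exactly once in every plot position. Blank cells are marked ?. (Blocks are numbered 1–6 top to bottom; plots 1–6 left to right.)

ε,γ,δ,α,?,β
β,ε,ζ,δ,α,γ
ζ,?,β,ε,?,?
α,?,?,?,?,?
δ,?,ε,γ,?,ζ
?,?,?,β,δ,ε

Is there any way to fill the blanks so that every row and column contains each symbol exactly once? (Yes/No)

No block or plot among the givens repeats a symbol, and propagating forced cells runs into no contradiction.
One valid completion exists (for instance, ε γ δ α ζ β / β ε ζ δ α γ / ζ δ β ε γ α / α β γ ζ ε δ / δ α ε γ β ζ / γ ζ α β δ ε).

Yes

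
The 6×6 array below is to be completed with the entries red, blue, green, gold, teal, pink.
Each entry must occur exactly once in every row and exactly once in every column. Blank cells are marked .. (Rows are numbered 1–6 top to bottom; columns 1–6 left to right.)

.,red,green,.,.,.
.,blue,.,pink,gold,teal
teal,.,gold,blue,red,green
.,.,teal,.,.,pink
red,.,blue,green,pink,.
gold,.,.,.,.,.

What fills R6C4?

teal

Row 2, column 1: row 2 has {blue, gold, teal, pink} and column 1 has {red, gold, teal}, leaving only green.
Row 2, column 3: row 2 has {blue, green, gold, teal, pink} and column 3 has {blue, green, gold, teal}, leaving only red.
Row 3, column 2: row 3 has {red, blue, green, gold, teal} and column 2 has {red, blue}, leaving only pink.
Row 4, column 1: row 4 has {teal, pink} and column 1 has {red, green, gold, teal}, leaving only blue.
Row 1, column 1: row 1 has {red, green} and column 1 has {red, blue, green, gold, teal}, leaving only pink.
Row 4, column 5: row 4 has {blue, teal, pink} and column 5 has {red, gold, pink}, leaving only green.
Row 4, column 2: row 4 has {blue, green, teal, pink} and column 2 has {red, blue, pink}, leaving only gold.
Row 4, column 4: row 4 has {blue, green, gold, teal, pink} and column 4 has {blue, green, pink}, leaving only red.
Row 6 already has {gold} and column 4 already has {red, blue, green, pink}, so row 6, column 4 must be teal.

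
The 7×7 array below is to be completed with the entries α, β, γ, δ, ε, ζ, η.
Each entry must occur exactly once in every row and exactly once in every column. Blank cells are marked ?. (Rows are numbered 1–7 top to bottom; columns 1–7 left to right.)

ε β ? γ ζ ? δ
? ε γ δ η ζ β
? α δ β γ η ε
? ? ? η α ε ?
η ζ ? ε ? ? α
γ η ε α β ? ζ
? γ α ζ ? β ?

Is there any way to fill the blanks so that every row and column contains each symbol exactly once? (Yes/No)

Yes

No row or column among the givens repeats a symbol, and propagating forced cells runs into no contradiction.
One valid completion exists (for instance, ε β η γ ζ α δ / α ε γ δ η ζ β / ζ α δ β γ η ε / β δ ζ η α ε γ / η ζ β ε δ γ α / γ η ε α β δ ζ / δ γ α ζ ε β η).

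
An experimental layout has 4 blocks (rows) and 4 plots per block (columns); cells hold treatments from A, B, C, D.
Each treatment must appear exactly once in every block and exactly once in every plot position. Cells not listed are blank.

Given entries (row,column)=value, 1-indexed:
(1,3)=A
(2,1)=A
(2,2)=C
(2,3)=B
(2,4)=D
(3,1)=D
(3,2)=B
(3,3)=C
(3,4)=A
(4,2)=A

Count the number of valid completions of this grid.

2

Block 1, plot 1: eliminating its block and plot leaves {B, C}.
Block 1, plot 2: eliminating its block and plot leaves {D}.
Block 1, plot 4: eliminating its block and plot leaves {B, C}.
Block 4, plot 1: eliminating its block and plot leaves {B, C}.
Block 4, plot 3: eliminating its block and plot leaves {D}.
Block 4, plot 4: eliminating its block and plot leaves {B, C}.
Enumerating the assignments across these blanks that avoid any block or plot repeat gives 2 completions.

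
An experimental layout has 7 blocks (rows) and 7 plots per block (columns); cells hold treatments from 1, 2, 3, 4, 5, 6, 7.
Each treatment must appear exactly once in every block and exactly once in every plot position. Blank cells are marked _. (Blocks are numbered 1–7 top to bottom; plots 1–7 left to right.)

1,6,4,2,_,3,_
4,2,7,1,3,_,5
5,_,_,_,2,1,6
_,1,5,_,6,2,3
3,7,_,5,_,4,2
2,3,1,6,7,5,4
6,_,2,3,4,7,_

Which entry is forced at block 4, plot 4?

4

Block 1, plot 5: block 1 has {1, 2, 3, 4, 6} and plot 5 has {2, 3, 4, 6, 7}, leaving only 5.
Block 1, plot 7: block 1 has {1, 2, 3, 4, 5, 6} and plot 7 has {2, 3, 4, 5, 6}, leaving only 7.
Block 2, plot 6: block 2 has {1, 2, 3, 4, 5, 7} and plot 6 has {1, 2, 3, 4, 5, 7}, leaving only 6.
Block 3, plot 2: block 3 has {1, 2, 5, 6} and plot 2 has {1, 2, 3, 6, 7}, leaving only 4.
Block 3, plot 3: block 3 has {1, 2, 4, 5, 6} and plot 3 has {1, 2, 4, 5, 7}, leaving only 3.
Block 3, plot 4: block 3 has {1, 2, 3, 4, 5, 6} and plot 4 has {1, 2, 3, 5, 6}, leaving only 7.
Block 4 already has {1, 2, 3, 5, 6} and plot 4 already has {1, 2, 3, 5, 6, 7}, so block 4, plot 4 must be 4.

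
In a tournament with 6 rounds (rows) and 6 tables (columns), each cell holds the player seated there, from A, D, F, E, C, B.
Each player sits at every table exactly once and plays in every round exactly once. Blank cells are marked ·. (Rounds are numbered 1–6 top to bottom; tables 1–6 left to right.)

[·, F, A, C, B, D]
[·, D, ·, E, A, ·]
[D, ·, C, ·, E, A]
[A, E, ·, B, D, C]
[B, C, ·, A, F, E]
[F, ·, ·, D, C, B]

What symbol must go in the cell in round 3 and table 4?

Round 3 already has {A, D, E, C} and table 4 already has {A, D, E, C, B}, so round 3, table 4 must be F.

F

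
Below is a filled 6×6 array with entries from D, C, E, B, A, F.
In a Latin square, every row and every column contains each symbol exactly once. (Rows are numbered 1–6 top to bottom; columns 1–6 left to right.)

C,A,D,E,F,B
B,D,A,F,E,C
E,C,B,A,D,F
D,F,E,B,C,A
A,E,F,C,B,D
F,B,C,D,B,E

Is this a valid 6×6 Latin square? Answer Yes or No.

No

Row 6 contains B twice (at columns 2 and 5), so it is not a permutation.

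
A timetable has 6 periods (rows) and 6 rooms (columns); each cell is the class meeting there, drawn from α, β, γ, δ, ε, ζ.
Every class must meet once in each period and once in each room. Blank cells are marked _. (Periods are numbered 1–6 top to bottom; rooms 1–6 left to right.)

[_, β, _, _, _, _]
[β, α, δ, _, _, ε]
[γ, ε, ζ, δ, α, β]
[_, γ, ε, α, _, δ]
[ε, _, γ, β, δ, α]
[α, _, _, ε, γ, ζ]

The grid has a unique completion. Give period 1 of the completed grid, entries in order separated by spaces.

δ β α ζ ε γ

Period 1, room 3: period 1 has {β} and room 3 has {γ, δ, ε, ζ}, leaving only α.
Period 1, room 6: period 1 has {α, β} and room 6 has {α, β, δ, ε, ζ}, leaving only γ.
Period 1, room 4: period 1 has {α, β, γ} and room 4 has {α, β, δ, ε}, leaving only ζ.
Period 1, room 1: period 1 has {α, β, γ, ζ} and room 1 has {α, β, γ, ε}, leaving only δ.
Period 1, room 5: period 1 has {α, β, γ, δ, ζ} and room 5 has {α, γ, δ}, leaving only ε.
So period 1 reads: δ β α ζ ε γ.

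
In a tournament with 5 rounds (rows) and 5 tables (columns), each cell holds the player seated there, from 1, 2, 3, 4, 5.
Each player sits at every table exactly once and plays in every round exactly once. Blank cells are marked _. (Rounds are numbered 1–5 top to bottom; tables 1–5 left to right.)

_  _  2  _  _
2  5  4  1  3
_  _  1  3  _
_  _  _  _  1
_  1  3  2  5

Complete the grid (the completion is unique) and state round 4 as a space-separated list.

Round 4, table 3: round 4 has {1} and table 3 has {1, 2, 3, 4}, leaving only 5.
Round 4, table 4: round 4 has {1, 5} and table 4 has {1, 2, 3}, leaving only 4.
Round 4, table 1: round 4 has {1, 4, 5} and table 1 has {2}, leaving only 3.
Round 4, table 2: round 4 has {1, 3, 4, 5} and table 2 has {1, 5}, leaving only 2.
So round 4 reads: 3 2 5 4 1.

3 2 5 4 1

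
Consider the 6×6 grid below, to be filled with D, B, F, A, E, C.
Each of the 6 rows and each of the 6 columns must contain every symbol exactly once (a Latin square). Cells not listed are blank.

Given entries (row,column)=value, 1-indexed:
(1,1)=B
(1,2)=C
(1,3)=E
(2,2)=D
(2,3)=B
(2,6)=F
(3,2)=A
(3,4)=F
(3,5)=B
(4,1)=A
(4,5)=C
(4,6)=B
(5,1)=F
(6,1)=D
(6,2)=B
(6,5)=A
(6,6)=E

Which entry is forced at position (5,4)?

B

Row 2, column 5: row 2 has {D, B, F} and column 5 has {B, A, C}, leaving only E.
Row 2, column 1: row 2 has {D, B, F, E} and column 1 has {D, B, F, A}, leaving only C.
Row 2, column 4: row 2 has {D, B, F, E, C} and column 4 has {F}, leaving only A.
Row 1, column 4: row 1 has {B, E, C} and column 4 has {F, A}, leaving only D.
Row 1, column 5: row 1 has {D, B, E, C} and column 5 has {B, A, E, C}, leaving only F.
Row 1, column 6: row 1 has {D, B, F, E, C} and column 6 has {B, F, E}, leaving only A.
Row 3, column 1: row 3 has {B, F, A} and column 1 has {D, B, F, A, C}, leaving only E.
Row 4, column 4: row 4 has {B, A, C} and column 4 has {D, F, A}, leaving only E.
Row 4, column 2: row 4 has {B, A, E, C} and column 2 has {D, B, A, C}, leaving only F.
Row 4, column 3: row 4 has {B, F, A, E, C} and column 3 has {B, E}, leaving only D.
Row 3, column 3: row 3 has {B, F, A, E} and column 3 has {D, B, E}, leaving only C.
Row 3, column 6: row 3 has {B, F, A, E, C} and column 6 has {B, F, A, E}, leaving only D.
Row 5, column 2: row 5 has {F} and column 2 has {D, B, F, A, C}, leaving only E.
Row 5, column 3: row 5 has {F, E} and column 3 has {D, B, E, C}, leaving only A.
Row 5, column 5: row 5 has {F, A, E} and column 5 has {B, F, A, E, C}, leaving only D.
Row 5, column 6: row 5 has {D, F, A, E} and column 6 has {D, B, F, A, E}, leaving only C.
Row 5 already has {D, F, A, E, C} and column 4 already has {D, F, A, E}, so row 5, column 4 must be B.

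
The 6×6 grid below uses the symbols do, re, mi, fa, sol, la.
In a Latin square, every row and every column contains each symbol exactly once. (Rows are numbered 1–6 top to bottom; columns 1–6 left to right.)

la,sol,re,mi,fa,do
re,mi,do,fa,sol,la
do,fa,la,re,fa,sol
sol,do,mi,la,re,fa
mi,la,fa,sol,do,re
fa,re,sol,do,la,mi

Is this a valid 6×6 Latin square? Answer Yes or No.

No

Row 3 contains fa twice (at columns 2 and 5), so it is not a permutation.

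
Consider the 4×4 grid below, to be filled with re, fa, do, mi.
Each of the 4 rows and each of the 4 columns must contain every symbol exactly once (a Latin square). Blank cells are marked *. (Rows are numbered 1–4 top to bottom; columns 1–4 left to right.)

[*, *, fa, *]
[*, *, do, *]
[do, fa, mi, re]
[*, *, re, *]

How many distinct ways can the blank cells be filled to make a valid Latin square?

4

Row 1, column 1: eliminating its row and column leaves {re, mi}.
Row 1, column 2: eliminating its row and column leaves {re, do, mi}.
Row 1, column 4: eliminating its row and column leaves {do, mi}.
Row 2, column 1: eliminating its row and column leaves {re, fa, mi}.
Row 2, column 2: eliminating its row and column leaves {re, mi}.
Row 2, column 4: eliminating its row and column leaves {fa, mi}.
Row 4, column 1: eliminating its row and column leaves {fa, mi}.
Row 4, column 2: eliminating its row and column leaves {do, mi}.
Row 4, column 4: eliminating its row and column leaves {fa, do, mi}.
Enumerating the assignments across these blanks that avoid any row or column repeat gives 4 completions.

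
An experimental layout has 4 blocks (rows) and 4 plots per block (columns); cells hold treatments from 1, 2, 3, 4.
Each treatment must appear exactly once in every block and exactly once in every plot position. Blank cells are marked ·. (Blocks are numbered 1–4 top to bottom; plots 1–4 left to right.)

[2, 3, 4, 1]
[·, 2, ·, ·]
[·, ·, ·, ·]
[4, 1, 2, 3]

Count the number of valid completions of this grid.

2

Block 2, plot 1: eliminating its block and plot leaves {1, 3}.
Block 2, plot 3: eliminating its block and plot leaves {1, 3}.
Block 2, plot 4: eliminating its block and plot leaves {4}.
Block 3, plot 1: eliminating its block and plot leaves {1, 3}.
Block 3, plot 2: eliminating its block and plot leaves {4}.
Block 3, plot 3: eliminating its block and plot leaves {1, 3}.
Block 3, plot 4: eliminating its block and plot leaves {2, 4}.
Enumerating the assignments across these blanks that avoid any block or plot repeat gives 2 completions.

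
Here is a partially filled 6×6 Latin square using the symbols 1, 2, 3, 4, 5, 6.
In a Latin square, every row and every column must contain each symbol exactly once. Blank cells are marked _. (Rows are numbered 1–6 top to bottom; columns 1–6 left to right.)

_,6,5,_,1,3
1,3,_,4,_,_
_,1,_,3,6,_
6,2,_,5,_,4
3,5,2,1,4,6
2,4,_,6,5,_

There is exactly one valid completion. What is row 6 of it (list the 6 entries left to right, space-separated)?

Row 6, column 6: row 6 has {2, 4, 5, 6} and column 6 has {3, 4, 6}, leaving only 1.
Row 6, column 3: row 6 has {1, 2, 4, 5, 6} and column 3 has {2, 5}, leaving only 3.
So row 6 reads: 2 4 3 6 5 1.

2 4 3 6 5 1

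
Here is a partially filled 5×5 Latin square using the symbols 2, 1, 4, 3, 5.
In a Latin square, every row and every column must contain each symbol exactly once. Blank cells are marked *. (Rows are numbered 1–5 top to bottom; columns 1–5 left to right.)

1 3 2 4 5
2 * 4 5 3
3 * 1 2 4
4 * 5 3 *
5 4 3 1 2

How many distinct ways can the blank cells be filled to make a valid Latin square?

1

Row 2, column 2: eliminating its row and column leaves {1}.
Row 3, column 2: eliminating its row and column leaves {5}.
Row 4, column 2: eliminating its row and column leaves {2, 1}.
Row 4, column 5: eliminating its row and column leaves {1}.
Only one assignment across all blanks avoids any row or column repeat, giving 1 completion.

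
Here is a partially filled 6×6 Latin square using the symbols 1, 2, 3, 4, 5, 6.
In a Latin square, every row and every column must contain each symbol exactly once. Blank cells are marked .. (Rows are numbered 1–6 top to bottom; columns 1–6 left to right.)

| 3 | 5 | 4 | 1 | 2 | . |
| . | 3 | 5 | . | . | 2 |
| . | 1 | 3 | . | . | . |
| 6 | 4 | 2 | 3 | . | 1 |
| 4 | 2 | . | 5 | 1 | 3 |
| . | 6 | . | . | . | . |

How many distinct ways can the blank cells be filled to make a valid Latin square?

Row 1, column 6: eliminating its row and column leaves {6}.
Row 2, column 1: eliminating its row and column leaves {1}.
Row 2, column 4: eliminating its row and column leaves {4, 6}.
Row 2, column 5: eliminating its row and column leaves {4, 6}.
Row 3, column 1: eliminating its row and column leaves {2, 5}.
Row 3, column 4: eliminating its row and column leaves {2, 4, 6}.
Row 3, column 5: eliminating its row and column leaves {4, 5, 6}.
Row 3, column 6: eliminating its row and column leaves {4, 5, 6}.
Row 4, column 5: eliminating its row and column leaves {5}.
Row 5, column 3: eliminating its row and column leaves {6}.
Row 6, column 1: eliminating its row and column leaves {1, 2, 5}.
Row 6, column 3: eliminating its row and column leaves {1}.
Row 6, column 4: eliminating its row and column leaves {2, 4}.
Row 6, column 5: eliminating its row and column leaves {3, 4, 5}.
Row 6, column 6: eliminating its row and column leaves {4, 5}.
Enumerating the assignments across these blanks that avoid any row or column repeat gives 3 completions.

3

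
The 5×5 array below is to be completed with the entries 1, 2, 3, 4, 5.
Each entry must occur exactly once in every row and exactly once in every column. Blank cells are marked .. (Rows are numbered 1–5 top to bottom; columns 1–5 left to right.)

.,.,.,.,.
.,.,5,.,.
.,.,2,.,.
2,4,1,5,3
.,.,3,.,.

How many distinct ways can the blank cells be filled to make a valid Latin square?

56

Row 1, column 1: eliminating its row and column leaves {1, 3, 4, 5}.
Row 1, column 2: eliminating its row and column leaves {1, 2, 3, 5}.
Row 1, column 3: eliminating its row and column leaves {4}.
Row 1, column 4: eliminating its row and column leaves {1, 2, 3, 4}.
Row 1, column 5: eliminating its row and column leaves {1, 2, 4, 5}.
Row 2, column 1: eliminating its row and column leaves {1, 3, 4}.
Row 2, column 2: eliminating its row and column leaves {1, 2, 3}.
Row 2, column 4: eliminating its row and column leaves {1, 2, 3, 4}.
Row 2, column 5: eliminating its row and column leaves {1, 2, 4}.
Row 3, column 1: eliminating its row and column leaves {1, 3, 4, 5}.
Row 3, column 2: eliminating its row and column leaves {1, 3, 5}.
Row 3, column 4: eliminating its row and column leaves {1, 3, 4}.
Row 3, column 5: eliminating its row and column leaves {1, 4, 5}.
Row 5, column 1: eliminating its row and column leaves {1, 4, 5}.
Row 5, column 2: eliminating its row and column leaves {1, 2, 5}.
Row 5, column 4: eliminating its row and column leaves {1, 2, 4}.
Row 5, column 5: eliminating its row and column leaves {1, 2, 4, 5}.
Enumerating the assignments across these blanks that avoid any row or column repeat gives 56 completions.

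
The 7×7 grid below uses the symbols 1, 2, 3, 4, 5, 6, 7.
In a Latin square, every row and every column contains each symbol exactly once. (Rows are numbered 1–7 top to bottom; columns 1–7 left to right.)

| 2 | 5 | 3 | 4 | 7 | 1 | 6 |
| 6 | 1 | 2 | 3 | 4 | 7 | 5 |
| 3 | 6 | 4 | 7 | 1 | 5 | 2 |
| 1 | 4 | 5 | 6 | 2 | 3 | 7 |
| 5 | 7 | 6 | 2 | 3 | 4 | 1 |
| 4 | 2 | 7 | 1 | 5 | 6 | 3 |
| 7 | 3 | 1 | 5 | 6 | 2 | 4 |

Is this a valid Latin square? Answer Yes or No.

Yes

Each row is a permutation of the 7 symbols, and so is each column.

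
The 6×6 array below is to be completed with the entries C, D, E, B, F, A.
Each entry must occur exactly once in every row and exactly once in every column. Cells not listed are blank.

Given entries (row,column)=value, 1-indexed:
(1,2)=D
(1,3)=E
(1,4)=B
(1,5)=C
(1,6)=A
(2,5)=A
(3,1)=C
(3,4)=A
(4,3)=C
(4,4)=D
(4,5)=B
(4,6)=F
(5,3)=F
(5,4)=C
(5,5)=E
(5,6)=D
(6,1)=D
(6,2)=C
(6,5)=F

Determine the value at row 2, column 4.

F

Row 1, column 1: row 1 has {C, D, E, B, A} and column 1 has {C, D}, leaving only F.
Row 3, column 5: row 3 has {C, A} and column 5 has {C, E, B, F, A}, leaving only D.
Row 3, column 3: row 3 has {C, D, A} and column 3 has {C, E, F}, leaving only B.
Row 2, column 3: row 2 has {A} and column 3 has {C, E, B, F}, leaving only D.
Row 3, column 6: row 3 has {C, D, B, A} and column 6 has {D, F, A}, leaving only E.
Row 3, column 2: row 3 has {C, D, E, B, A} and column 2 has {C, D}, leaving only F.
Row 6, column 3: row 6 has {C, D, F} and column 3 has {C, D, E, B, F}, leaving only A.
Row 6, column 4: row 6 has {C, D, F, A} and column 4 has {C, D, B, A}, leaving only E.
Row 2 already has {D, A} and column 4 already has {C, D, E, B, A}, so row 2, column 4 must be F.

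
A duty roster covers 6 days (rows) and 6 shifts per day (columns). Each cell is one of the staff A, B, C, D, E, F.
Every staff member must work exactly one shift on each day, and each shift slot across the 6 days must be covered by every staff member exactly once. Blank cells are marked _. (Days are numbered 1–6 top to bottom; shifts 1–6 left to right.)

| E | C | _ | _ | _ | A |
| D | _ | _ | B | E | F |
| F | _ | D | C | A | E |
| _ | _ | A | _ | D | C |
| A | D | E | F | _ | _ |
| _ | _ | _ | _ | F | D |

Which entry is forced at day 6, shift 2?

Day 1, shift 4: day 1 has {A, C, E} and shift 4 has {B, C, F}, leaving only D.
Day 1, shift 5: day 1 has {A, C, D, E} and shift 5 has {A, D, E, F}, leaving only B.
Day 1, shift 3: day 1 has {A, B, C, D, E} and shift 3 has {A, D, E}, leaving only F.
Day 2, shift 2: day 2 has {B, D, E, F} and shift 2 has {C, D}, leaving only A.
Day 2, shift 3: day 2 has {A, B, D, E, F} and shift 3 has {A, D, E, F}, leaving only C.
Day 3, shift 2: day 3 has {A, C, D, E, F} and shift 2 has {A, C, D}, leaving only B.
Day 6 already has {D, F} and shift 2 already has {A, B, C, D}, so day 6, shift 2 must be E.

E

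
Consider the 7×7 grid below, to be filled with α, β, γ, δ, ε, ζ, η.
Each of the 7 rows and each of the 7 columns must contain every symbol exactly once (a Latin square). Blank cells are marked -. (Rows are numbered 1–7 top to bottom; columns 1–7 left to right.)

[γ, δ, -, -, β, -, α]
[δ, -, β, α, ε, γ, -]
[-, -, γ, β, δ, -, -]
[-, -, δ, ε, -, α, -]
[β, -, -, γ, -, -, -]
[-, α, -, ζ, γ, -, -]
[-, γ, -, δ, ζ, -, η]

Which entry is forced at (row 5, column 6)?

Row 1, column 4: row 1 has {α, β, γ, δ} and column 4 has {α, β, γ, δ, ε, ζ}, leaving only η.
Row 2, column 7: row 2 has {α, β, γ, δ, ε} and column 7 has {α, η}, leaving only ζ.
Row 2, column 2: row 2 has {α, β, γ, δ, ε, ζ} and column 2 has {α, γ, δ}, leaving only η.
Row 3, column 7: row 3 has {β, γ, δ} and column 7 has {α, ζ, η}, leaving only ε.
Row 3, column 2: row 3 has {β, γ, δ, ε} and column 2 has {α, γ, δ, η}, leaving only ζ.
Row 3, column 6: row 3 has {β, γ, δ, ε, ζ} and column 6 has {α, γ}, leaving only η.
Row 3, column 1: row 3 has {β, γ, δ, ε, ζ, η} and column 1 has {β, γ, δ}, leaving only α.
Row 4, column 2: row 4 has {α, δ, ε} and column 2 has {α, γ, δ, ζ, η}, leaving only β.
Row 4, column 5: row 4 has {α, β, δ, ε} and column 5 has {β, γ, δ, ε, ζ}, leaving only η.
Row 4, column 1: row 4 has {α, β, δ, ε, η} and column 1 has {α, β, γ, δ}, leaving only ζ.
Row 4, column 7: row 4 has {α, β, δ, ε, ζ, η} and column 7 has {α, ε, ζ, η}, leaving only γ.
Row 5, column 2: row 5 has {β, γ} and column 2 has {α, β, γ, δ, ζ, η}, leaving only ε.
Row 5, column 5: row 5 has {β, γ, ε} and column 5 has {β, γ, δ, ε, ζ, η}, leaving only α.
Row 5, column 7: row 5 has {α, β, γ, ε} and column 7 has {α, γ, ε, ζ, η}, leaving only δ.
Row 5 already has {α, β, γ, δ, ε} and column 6 already has {α, γ, η}, so row 5, column 6 must be ζ.

ζ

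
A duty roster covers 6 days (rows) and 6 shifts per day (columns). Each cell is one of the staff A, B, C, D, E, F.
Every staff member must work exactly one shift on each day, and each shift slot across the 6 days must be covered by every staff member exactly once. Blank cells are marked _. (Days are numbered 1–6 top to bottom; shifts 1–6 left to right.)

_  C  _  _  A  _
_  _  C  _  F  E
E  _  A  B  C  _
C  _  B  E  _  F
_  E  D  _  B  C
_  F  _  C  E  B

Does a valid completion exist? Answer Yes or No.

No

Day 6, shift 3: day 6 together with shift 3 already contain {A, B, C, D, E, F} — every symbol — so nothing can go there. The grid has no valid completion.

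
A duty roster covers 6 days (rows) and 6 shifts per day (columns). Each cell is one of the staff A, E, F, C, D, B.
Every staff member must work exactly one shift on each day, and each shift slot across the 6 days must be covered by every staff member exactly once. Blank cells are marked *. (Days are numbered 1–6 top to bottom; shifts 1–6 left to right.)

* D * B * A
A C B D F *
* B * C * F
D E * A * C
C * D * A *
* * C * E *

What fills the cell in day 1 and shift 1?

F

Day 1, shift 5: day 1 has {A, D, B} and shift 5 has {A, E, F}, leaving only C.
Day 2, shift 6: day 2 has {A, F, C, D, B} and shift 6 has {A, F, C}, leaving only E.
Day 3, shift 1: day 3 has {F, C, B} and shift 1 has {A, C, D}, leaving only E.
Day 1 already has {A, C, D, B} and shift 1 already has {A, E, C, D}, so day 1, shift 1 must be F.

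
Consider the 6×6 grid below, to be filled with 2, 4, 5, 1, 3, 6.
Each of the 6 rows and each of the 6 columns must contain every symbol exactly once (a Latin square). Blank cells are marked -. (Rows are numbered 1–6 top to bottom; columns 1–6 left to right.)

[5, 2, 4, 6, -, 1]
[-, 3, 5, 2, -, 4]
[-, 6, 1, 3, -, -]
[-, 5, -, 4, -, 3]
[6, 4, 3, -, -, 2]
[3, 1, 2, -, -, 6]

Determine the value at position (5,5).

Row 1, column 5: row 1 has {2, 4, 5, 1, 6} and column 5 has {}, leaving only 3.
Row 2, column 1: row 2 has {2, 4, 5, 3} and column 1 has {5, 3, 6}, leaving only 1.
Row 2, column 5: row 2 has {2, 4, 5, 1, 3} and column 5 has {3}, leaving only 6.
Row 3, column 6: row 3 has {1, 3, 6} and column 6 has {2, 4, 1, 3, 6}, leaving only 5.
Row 4, column 1: row 4 has {4, 5, 3} and column 1 has {5, 1, 3, 6}, leaving only 2.
Row 3, column 1: row 3 has {5, 1, 3, 6} and column 1 has {2, 5, 1, 3, 6}, leaving only 4.
Row 3, column 5: row 3 has {4, 5, 1, 3, 6} and column 5 has {3, 6}, leaving only 2.
Row 4, column 3: row 4 has {2, 4, 5, 3} and column 3 has {2, 4, 5, 1, 3}, leaving only 6.
Row 4, column 5: row 4 has {2, 4, 5, 3, 6} and column 5 has {2, 3, 6}, leaving only 1.
Row 5 already has {2, 4, 3, 6} and column 5 already has {2, 1, 3, 6}, so row 5, column 5 must be 5.

5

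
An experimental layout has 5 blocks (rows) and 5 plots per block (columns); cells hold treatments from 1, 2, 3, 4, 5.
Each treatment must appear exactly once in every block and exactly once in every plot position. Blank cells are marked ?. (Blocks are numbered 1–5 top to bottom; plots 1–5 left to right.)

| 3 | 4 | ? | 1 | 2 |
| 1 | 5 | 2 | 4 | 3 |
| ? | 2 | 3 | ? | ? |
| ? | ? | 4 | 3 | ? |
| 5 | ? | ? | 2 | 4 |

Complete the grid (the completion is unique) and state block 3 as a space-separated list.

Block 3, plot 1: block 3 has {2, 3} and plot 1 has {1, 3, 5}, leaving only 4.
Block 3, plot 4: block 3 has {2, 3, 4} and plot 4 has {1, 2, 3, 4}, leaving only 5.
Block 3, plot 5: block 3 has {2, 3, 4, 5} and plot 5 has {2, 3, 4}, leaving only 1.
So block 3 reads: 4 2 3 5 1.

4 2 3 5 1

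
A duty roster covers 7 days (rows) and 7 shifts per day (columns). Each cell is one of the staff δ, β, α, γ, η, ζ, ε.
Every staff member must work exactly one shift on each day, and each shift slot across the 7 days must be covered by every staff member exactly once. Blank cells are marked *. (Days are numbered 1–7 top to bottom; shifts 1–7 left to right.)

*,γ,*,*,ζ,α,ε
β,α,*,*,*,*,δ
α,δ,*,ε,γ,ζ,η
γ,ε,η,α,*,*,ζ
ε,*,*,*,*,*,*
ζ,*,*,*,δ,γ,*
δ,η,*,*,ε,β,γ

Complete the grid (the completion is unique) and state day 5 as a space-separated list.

Day 1, shift 1: day 1 has {α, γ, ζ, ε} and shift 1 has {δ, β, α, γ, ζ, ε}, leaving only η.
Day 2, shift 5: day 2 has {δ, β, α} and shift 5 has {δ, γ, ζ, ε}, leaving only η.
Day 2, shift 6: day 2 has {δ, β, α, η} and shift 6 has {β, α, γ, ζ}, leaving only ε.
Day 3, shift 3: day 3 has {δ, α, γ, η, ζ, ε} and shift 3 has {η}, leaving only β.
Day 1, shift 3: day 1 has {α, γ, η, ζ, ε} and shift 3 has {β, η}, leaving only δ.
Day 1, shift 4: day 1 has {δ, α, γ, η, ζ, ε} and shift 4 has {α, ε}, leaving only β.
Day 4, shift 5: day 4 has {α, γ, η, ζ, ε} and shift 5 has {δ, γ, η, ζ, ε}, leaving only β.
Day 5, shift 5: day 5 has {ε} and shift 5 has {δ, β, γ, η, ζ, ε}, leaving only α.
Day 5, shift 7: day 5 has {α, ε} and shift 7 has {δ, γ, η, ζ, ε}, leaving only β.
Day 5, shift 2: day 5 has {β, α, ε} and shift 2 has {δ, α, γ, η, ε}, leaving only ζ.
Day 5, shift 3: day 5 has {β, α, ζ, ε} and shift 3 has {δ, β, η}, leaving only γ.
Day 2, shift 3: day 2 has {δ, β, α, η, ε} and shift 3 has {δ, β, γ, η}, leaving only ζ.
Day 2, shift 4: day 2 has {δ, β, α, η, ζ, ε} and shift 4 has {β, α, ε}, leaving only γ.
Day 4, shift 6: day 4 has {β, α, γ, η, ζ, ε} and shift 6 has {β, α, γ, ζ, ε}, leaving only δ.
Day 5, shift 6: day 5 has {β, α, γ, ζ, ε} and shift 6 has {δ, β, α, γ, ζ, ε}, leaving only η.
Day 5, shift 4: day 5 has {β, α, γ, η, ζ, ε} and shift 4 has {β, α, γ, ε}, leaving only δ.
So day 5 reads: ε ζ γ δ α η β.

ε ζ γ δ α η β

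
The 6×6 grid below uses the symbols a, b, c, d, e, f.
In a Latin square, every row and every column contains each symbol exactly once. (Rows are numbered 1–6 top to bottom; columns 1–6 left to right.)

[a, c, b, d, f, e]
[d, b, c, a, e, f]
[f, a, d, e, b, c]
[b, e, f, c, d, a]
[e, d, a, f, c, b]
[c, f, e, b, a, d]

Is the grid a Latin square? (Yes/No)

Each row is a permutation of the 6 symbols, and so is each column.

Yes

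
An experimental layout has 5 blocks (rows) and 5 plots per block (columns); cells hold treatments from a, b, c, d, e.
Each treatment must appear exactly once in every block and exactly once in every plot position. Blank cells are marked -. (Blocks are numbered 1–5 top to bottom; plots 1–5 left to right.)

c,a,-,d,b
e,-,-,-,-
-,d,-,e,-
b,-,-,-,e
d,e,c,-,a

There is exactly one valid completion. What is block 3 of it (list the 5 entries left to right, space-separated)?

Block 3, plot 1: block 3 has {d, e} and plot 1 has {b, c, d, e}, leaving only a.
Block 3, plot 3: block 3 has {a, d, e} and plot 3 has {c}, leaving only b.
Block 3, plot 5: block 3 has {a, b, d, e} and plot 5 has {a, b, e}, leaving only c.
So block 3 reads: a d b e c.

a d b e c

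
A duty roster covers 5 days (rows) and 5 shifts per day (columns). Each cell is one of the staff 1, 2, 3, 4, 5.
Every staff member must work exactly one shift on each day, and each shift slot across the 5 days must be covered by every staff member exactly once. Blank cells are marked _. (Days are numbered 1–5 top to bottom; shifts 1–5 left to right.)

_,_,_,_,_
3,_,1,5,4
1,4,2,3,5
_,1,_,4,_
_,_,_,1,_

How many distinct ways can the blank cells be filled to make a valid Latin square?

Day 1, shift 1: eliminating its day and shift leaves {2, 4, 5}.
Day 1, shift 2: eliminating its day and shift leaves {2, 3, 5}.
Day 1, shift 3: eliminating its day and shift leaves {3, 4, 5}.
Day 1, shift 4: eliminating its day and shift leaves {2}.
Day 1, shift 5: eliminating its day and shift leaves {1, 2, 3}.
Day 2, shift 2: eliminating its day and shift leaves {2}.
Day 4, shift 1: eliminating its day and shift leaves {2, 5}.
Day 4, shift 3: eliminating its day and shift leaves {3, 5}.
Day 4, shift 5: eliminating its day and shift leaves {2, 3}.
Day 5, shift 1: eliminating its day and shift leaves {2, 4, 5}.
Day 5, shift 2: eliminating its day and shift leaves {2, 3, 5}.
Day 5, shift 3: eliminating its day and shift leaves {3, 4, 5}.
Day 5, shift 5: eliminating its day and shift leaves {2, 3}.
Enumerating the assignments across these blanks that avoid any day or shift repeat gives 3 completions.

3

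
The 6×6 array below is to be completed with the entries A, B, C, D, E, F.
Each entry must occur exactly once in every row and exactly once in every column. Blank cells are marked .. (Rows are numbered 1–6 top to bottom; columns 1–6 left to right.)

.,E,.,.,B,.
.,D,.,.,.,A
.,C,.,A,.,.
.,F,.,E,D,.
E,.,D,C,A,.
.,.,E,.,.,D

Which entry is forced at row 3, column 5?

F

Row 5, column 2: row 5 has {A, C, D, E} and column 2 has {C, D, E, F}, leaving only B.
Row 5, column 6: row 5 has {A, B, C, D, E} and column 6 has {A, D}, leaving only F.
Row 1, column 6: row 1 has {B, E} and column 6 has {A, D, F}, leaving only C.
Row 4, column 6: row 4 has {D, E, F} and column 6 has {A, C, D, F}, leaving only B.
Row 3, column 6: row 3 has {A, C} and column 6 has {A, B, C, D, F}, leaving only E.
Row 3 already has {A, C, E} and column 5 already has {A, B, D}, so row 3, column 5 must be F.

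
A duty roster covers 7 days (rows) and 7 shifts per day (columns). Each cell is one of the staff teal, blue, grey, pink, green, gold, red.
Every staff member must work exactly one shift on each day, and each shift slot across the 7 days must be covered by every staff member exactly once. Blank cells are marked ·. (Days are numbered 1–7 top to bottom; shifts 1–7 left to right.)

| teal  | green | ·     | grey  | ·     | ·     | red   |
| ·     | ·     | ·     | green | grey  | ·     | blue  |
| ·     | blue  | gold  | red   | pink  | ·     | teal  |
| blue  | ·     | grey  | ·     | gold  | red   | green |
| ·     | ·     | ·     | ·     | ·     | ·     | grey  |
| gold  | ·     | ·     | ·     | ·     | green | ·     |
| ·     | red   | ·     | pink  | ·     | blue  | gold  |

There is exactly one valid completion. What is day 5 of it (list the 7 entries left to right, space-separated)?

Day 1, shift 5: day 1 has {teal, grey, green, red} and shift 5 has {grey, pink, gold}, leaving only blue.
Day 1, shift 3: day 1 has {teal, blue, grey, green, red} and shift 3 has {grey, gold}, leaving only pink.
Day 1, shift 6: day 1 has {teal, blue, grey, pink, green, red} and shift 6 has {blue, green, red}, leaving only gold.
Day 3, shift 6: day 3 has {teal, blue, pink, gold, red} and shift 6 has {blue, green, gold, red}, leaving only grey.
Day 3, shift 1: day 3 has {teal, blue, grey, pink, gold, red} and shift 1 has {teal, blue, gold}, leaving only green.
Day 4, shift 4: day 4 has {blue, grey, green, gold, red} and shift 4 has {grey, pink, green, red}, leaving only teal.
Day 4, shift 2: day 4 has {teal, blue, grey, green, gold, red} and shift 2 has {blue, green, red}, leaving only pink.
Day 6, shift 4: day 6 has {green, gold} and shift 4 has {teal, grey, pink, green, red}, leaving only blue.
Day 5, shift 4: day 5 has {grey} and shift 4 has {teal, blue, grey, pink, green, red}, leaving only gold.
Day 5, shift 2: day 5 has {grey, gold} and shift 2 has {blue, pink, green, red}, leaving only teal.
Day 5, shift 6: day 5 has {teal, grey, gold} and shift 6 has {blue, grey, green, gold, red}, leaving only pink.
Day 5, shift 1: day 5 has {teal, grey, pink, gold} and shift 1 has {teal, blue, green, gold}, leaving only red.
Day 5, shift 5: day 5 has {teal, grey, pink, gold, red} and shift 5 has {blue, grey, pink, gold}, leaving only green.
Day 5, shift 3: day 5 has {teal, grey, pink, green, gold, red} and shift 3 has {grey, pink, gold}, leaving only blue.
So day 5 reads: red teal blue gold green pink grey.

red teal blue gold green pink grey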